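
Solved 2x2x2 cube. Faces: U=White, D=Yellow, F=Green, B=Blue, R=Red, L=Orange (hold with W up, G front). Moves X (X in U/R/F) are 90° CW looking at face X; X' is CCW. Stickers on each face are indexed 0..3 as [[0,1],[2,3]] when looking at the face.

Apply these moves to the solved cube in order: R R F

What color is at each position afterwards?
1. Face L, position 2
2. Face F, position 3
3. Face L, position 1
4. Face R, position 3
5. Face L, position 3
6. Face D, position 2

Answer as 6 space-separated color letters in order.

After move 1 (R): R=RRRR U=WGWG F=GYGY D=YBYB B=WBWB
After move 2 (R): R=RRRR U=WYWY F=GBGB D=YWYW B=GBGB
After move 3 (F): F=GGBB U=WYOO R=WRYR D=RRYW L=OYOW
Query 1: L[2] = O
Query 2: F[3] = B
Query 3: L[1] = Y
Query 4: R[3] = R
Query 5: L[3] = W
Query 6: D[2] = Y

Answer: O B Y R W Y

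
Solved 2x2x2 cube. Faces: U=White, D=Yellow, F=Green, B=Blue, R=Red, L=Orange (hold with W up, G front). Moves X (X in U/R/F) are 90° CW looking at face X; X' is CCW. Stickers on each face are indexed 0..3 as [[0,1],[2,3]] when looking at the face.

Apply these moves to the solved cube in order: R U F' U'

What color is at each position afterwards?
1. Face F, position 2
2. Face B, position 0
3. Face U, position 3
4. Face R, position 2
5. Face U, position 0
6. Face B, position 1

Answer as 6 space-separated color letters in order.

Answer: R B W Y W B

Derivation:
After move 1 (R): R=RRRR U=WGWG F=GYGY D=YBYB B=WBWB
After move 2 (U): U=WWGG F=RRGY R=WBRR B=OOWB L=GYOO
After move 3 (F'): F=RYRG U=WWWR R=BBYR D=YOYB L=GGOG
After move 4 (U'): U=WRWW F=GGRG R=RYYR B=BBWB L=OOOG
Query 1: F[2] = R
Query 2: B[0] = B
Query 3: U[3] = W
Query 4: R[2] = Y
Query 5: U[0] = W
Query 6: B[1] = B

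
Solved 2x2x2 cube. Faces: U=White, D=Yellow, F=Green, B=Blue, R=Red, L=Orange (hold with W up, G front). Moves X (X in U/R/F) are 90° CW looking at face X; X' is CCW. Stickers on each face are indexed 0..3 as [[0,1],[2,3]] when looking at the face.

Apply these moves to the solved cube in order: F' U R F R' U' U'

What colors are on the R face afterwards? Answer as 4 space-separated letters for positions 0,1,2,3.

Answer: G O R G

Derivation:
After move 1 (F'): F=GGGG U=WWRR R=YRYR D=OOYY L=OWOW
After move 2 (U): U=RWRW F=YRGG R=BBYR B=OWBB L=GGOW
After move 3 (R): R=YBRB U=RRRG F=YOGY D=OBYO B=WWWB
After move 4 (F): F=GYYO U=RRWG R=RBGB D=RYYO L=GOOB
After move 5 (R'): R=BBRG U=RWWW F=GRYG D=RYYO B=OWYB
After move 6 (U'): U=WWRW F=GOYG R=GRRG B=BBYB L=OWOB
After move 7 (U'): U=WWWR F=OWYG R=GORG B=GRYB L=BBOB
Query: R face = GORG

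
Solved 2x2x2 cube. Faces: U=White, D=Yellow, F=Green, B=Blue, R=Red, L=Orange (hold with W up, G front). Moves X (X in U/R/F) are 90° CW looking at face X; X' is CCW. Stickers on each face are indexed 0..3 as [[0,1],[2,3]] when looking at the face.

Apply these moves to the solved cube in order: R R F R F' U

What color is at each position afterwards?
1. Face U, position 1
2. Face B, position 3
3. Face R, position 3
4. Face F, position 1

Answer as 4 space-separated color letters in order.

After move 1 (R): R=RRRR U=WGWG F=GYGY D=YBYB B=WBWB
After move 2 (R): R=RRRR U=WYWY F=GBGB D=YWYW B=GBGB
After move 3 (F): F=GGBB U=WYOO R=WRYR D=RRYW L=OYOW
After move 4 (R): R=YWRR U=WGOB F=GRBW D=RGYG B=OBYB
After move 5 (F'): F=RWGB U=WGYR R=GWRR D=YWYG L=OBOO
After move 6 (U): U=YWRG F=GWGB R=OBRR B=OBYB L=RWOO
Query 1: U[1] = W
Query 2: B[3] = B
Query 3: R[3] = R
Query 4: F[1] = W

Answer: W B R W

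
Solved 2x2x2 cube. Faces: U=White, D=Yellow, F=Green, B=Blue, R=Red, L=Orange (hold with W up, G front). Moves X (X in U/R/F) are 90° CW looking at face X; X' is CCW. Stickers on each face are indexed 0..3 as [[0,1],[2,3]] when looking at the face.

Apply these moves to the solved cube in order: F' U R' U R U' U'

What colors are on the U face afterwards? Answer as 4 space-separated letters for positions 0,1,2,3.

After move 1 (F'): F=GGGG U=WWRR R=YRYR D=OOYY L=OWOW
After move 2 (U): U=RWRW F=YRGG R=BBYR B=OWBB L=GGOW
After move 3 (R'): R=BRBY U=RBRO F=YWGW D=ORYG B=YWOB
After move 4 (U): U=RROB F=BRGW R=YWBY B=GGOB L=YWOW
After move 5 (R): R=BYYW U=RROW F=BRGG D=OOYG B=BGRB
After move 6 (U'): U=RWRO F=YWGG R=BRYW B=BYRB L=BGOW
After move 7 (U'): U=WORR F=BGGG R=YWYW B=BRRB L=BYOW
Query: U face = WORR

Answer: W O R R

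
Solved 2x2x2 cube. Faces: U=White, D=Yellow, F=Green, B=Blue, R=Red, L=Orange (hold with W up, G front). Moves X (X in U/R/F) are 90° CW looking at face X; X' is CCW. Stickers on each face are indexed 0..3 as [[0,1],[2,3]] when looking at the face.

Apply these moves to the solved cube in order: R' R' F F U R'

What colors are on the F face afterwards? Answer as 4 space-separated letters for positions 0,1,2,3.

Answer: O W B Y

Derivation:
After move 1 (R'): R=RRRR U=WBWB F=GWGW D=YGYG B=YBYB
After move 2 (R'): R=RRRR U=WYWY F=GBGB D=YWYW B=GBGB
After move 3 (F): F=GGBB U=WYOO R=WRYR D=RRYW L=OYOW
After move 4 (F): F=BGBG U=WYWY R=OROR D=YWYW L=OROR
After move 5 (U): U=WWYY F=ORBG R=GBOR B=ORGB L=BGOR
After move 6 (R'): R=BRGO U=WGYO F=OWBY D=YRYG B=WRWB
Query: F face = OWBY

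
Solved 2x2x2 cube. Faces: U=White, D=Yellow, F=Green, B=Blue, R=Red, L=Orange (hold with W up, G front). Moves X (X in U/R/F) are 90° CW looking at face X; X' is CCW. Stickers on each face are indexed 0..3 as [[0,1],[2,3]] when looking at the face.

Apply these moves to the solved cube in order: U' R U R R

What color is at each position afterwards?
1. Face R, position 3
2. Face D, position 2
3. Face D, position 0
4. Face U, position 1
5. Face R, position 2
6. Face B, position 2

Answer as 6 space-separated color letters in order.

After move 1 (U'): U=WWWW F=OOGG R=GGRR B=RRBB L=BBOO
After move 2 (R): R=RGRG U=WOWG F=OYGY D=YBYR B=WRWB
After move 3 (U): U=WWGO F=RGGY R=WRRG B=BBWB L=OYOO
After move 4 (R): R=RWGR U=WGGY F=RBGR D=YWYB B=OBWB
After move 5 (R): R=GRRW U=WBGR F=RWGB D=YWYO B=YBGB
Query 1: R[3] = W
Query 2: D[2] = Y
Query 3: D[0] = Y
Query 4: U[1] = B
Query 5: R[2] = R
Query 6: B[2] = G

Answer: W Y Y B R G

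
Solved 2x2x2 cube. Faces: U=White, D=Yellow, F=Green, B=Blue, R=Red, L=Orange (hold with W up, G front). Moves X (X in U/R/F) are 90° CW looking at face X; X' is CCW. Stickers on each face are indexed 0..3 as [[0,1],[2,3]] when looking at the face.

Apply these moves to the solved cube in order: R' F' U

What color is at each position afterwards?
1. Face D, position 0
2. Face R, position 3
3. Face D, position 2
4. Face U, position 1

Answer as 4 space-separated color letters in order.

Answer: O R Y W

Derivation:
After move 1 (R'): R=RRRR U=WBWB F=GWGW D=YGYG B=YBYB
After move 2 (F'): F=WWGG U=WBRR R=GRYR D=OOYG L=OBOW
After move 3 (U): U=RWRB F=GRGG R=YBYR B=OBYB L=WWOW
Query 1: D[0] = O
Query 2: R[3] = R
Query 3: D[2] = Y
Query 4: U[1] = W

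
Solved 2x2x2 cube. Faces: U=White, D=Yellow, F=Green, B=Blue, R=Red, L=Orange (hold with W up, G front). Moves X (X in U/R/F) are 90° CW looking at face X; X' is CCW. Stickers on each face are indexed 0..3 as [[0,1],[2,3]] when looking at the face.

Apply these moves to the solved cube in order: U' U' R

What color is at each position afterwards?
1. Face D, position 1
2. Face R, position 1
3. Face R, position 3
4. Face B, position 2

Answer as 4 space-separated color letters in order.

After move 1 (U'): U=WWWW F=OOGG R=GGRR B=RRBB L=BBOO
After move 2 (U'): U=WWWW F=BBGG R=OORR B=GGBB L=RROO
After move 3 (R): R=RORO U=WBWG F=BYGY D=YBYG B=WGWB
Query 1: D[1] = B
Query 2: R[1] = O
Query 3: R[3] = O
Query 4: B[2] = W

Answer: B O O W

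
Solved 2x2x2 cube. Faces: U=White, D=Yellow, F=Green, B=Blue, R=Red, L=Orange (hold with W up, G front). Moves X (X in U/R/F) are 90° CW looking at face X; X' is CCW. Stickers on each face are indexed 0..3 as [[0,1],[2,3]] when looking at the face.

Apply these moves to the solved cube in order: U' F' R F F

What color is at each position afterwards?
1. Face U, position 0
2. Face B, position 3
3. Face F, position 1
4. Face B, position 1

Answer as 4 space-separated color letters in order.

After move 1 (U'): U=WWWW F=OOGG R=GGRR B=RRBB L=BBOO
After move 2 (F'): F=OGOG U=WWGR R=YGYR D=BOYY L=BWOW
After move 3 (R): R=YYRG U=WGGG F=OOOY D=BBYR B=RRWB
After move 4 (F): F=OOYO U=WGWW R=GYGG D=RYYR L=BBOB
After move 5 (F): F=YOOO U=WGBB R=WYWG D=GGYR L=BROY
Query 1: U[0] = W
Query 2: B[3] = B
Query 3: F[1] = O
Query 4: B[1] = R

Answer: W B O R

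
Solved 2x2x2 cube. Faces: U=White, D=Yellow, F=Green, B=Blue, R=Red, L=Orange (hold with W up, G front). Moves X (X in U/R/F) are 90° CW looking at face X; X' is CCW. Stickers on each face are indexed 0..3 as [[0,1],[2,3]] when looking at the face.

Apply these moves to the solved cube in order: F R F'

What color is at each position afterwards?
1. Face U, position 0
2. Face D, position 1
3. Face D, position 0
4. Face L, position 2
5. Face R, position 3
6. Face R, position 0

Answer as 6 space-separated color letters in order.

Answer: W Y Y O R B

Derivation:
After move 1 (F): F=GGGG U=WWOO R=WRWR D=RRYY L=OYOY
After move 2 (R): R=WWRR U=WGOG F=GRGY D=RBYB B=OBWB
After move 3 (F'): F=RYGG U=WGWR R=BWRR D=YYYB L=OGOO
Query 1: U[0] = W
Query 2: D[1] = Y
Query 3: D[0] = Y
Query 4: L[2] = O
Query 5: R[3] = R
Query 6: R[0] = B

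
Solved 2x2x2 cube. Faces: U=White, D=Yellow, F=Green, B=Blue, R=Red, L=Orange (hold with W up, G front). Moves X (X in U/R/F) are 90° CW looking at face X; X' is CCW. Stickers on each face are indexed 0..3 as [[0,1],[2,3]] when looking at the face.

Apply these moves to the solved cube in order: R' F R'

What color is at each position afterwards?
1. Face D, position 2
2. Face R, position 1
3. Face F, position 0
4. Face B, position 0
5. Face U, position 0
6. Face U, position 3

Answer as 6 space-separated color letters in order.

Answer: Y R G G W Y

Derivation:
After move 1 (R'): R=RRRR U=WBWB F=GWGW D=YGYG B=YBYB
After move 2 (F): F=GGWW U=WBOO R=WRBR D=RRYG L=OYOG
After move 3 (R'): R=RRWB U=WYOY F=GBWO D=RGYW B=GBRB
Query 1: D[2] = Y
Query 2: R[1] = R
Query 3: F[0] = G
Query 4: B[0] = G
Query 5: U[0] = W
Query 6: U[3] = Y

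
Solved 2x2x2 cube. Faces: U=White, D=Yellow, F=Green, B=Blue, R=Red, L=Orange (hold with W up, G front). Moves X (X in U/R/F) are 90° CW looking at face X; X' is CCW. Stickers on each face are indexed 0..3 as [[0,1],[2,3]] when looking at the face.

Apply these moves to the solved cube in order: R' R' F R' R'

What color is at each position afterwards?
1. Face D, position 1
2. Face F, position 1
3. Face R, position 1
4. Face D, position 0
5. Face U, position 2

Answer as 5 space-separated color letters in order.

Answer: Y G Y R O

Derivation:
After move 1 (R'): R=RRRR U=WBWB F=GWGW D=YGYG B=YBYB
After move 2 (R'): R=RRRR U=WYWY F=GBGB D=YWYW B=GBGB
After move 3 (F): F=GGBB U=WYOO R=WRYR D=RRYW L=OYOW
After move 4 (R'): R=RRWY U=WGOG F=GYBO D=RGYB B=WBRB
After move 5 (R'): R=RYRW U=WROW F=GGBG D=RYYO B=BBGB
Query 1: D[1] = Y
Query 2: F[1] = G
Query 3: R[1] = Y
Query 4: D[0] = R
Query 5: U[2] = O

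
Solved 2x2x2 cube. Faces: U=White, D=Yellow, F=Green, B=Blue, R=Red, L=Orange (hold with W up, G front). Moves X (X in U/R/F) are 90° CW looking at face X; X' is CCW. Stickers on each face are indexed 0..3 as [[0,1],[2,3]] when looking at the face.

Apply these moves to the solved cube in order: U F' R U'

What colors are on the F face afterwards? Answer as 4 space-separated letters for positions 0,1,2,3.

Answer: G W R Y

Derivation:
After move 1 (U): U=WWWW F=RRGG R=BBRR B=OOBB L=GGOO
After move 2 (F'): F=RGRG U=WWBR R=YBYR D=GOYY L=GWOW
After move 3 (R): R=YYRB U=WGBG F=RORY D=GBYO B=ROWB
After move 4 (U'): U=GGWB F=GWRY R=RORB B=YYWB L=ROOW
Query: F face = GWRY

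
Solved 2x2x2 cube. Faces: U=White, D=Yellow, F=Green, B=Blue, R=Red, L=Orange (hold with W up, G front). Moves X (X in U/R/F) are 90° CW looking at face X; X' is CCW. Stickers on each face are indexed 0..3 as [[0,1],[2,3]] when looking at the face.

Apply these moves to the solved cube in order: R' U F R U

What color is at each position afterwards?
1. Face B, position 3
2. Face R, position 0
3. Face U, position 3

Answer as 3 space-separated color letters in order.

After move 1 (R'): R=RRRR U=WBWB F=GWGW D=YGYG B=YBYB
After move 2 (U): U=WWBB F=RRGW R=YBRR B=OOYB L=GWOO
After move 3 (F): F=GRWR U=WWOW R=BBBR D=RYYG L=GYOG
After move 4 (R): R=BBRB U=WROR F=GYWG D=RYYO B=WOWB
After move 5 (U): U=OWRR F=BBWG R=WORB B=GYWB L=GYOG
Query 1: B[3] = B
Query 2: R[0] = W
Query 3: U[3] = R

Answer: B W R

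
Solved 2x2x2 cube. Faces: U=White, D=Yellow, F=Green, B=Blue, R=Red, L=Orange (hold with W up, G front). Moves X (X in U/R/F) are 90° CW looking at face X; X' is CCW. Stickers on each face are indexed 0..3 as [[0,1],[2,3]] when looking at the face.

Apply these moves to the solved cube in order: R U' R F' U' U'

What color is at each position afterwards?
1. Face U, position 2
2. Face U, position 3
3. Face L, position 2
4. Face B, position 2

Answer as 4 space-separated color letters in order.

Answer: O G O G

Derivation:
After move 1 (R): R=RRRR U=WGWG F=GYGY D=YBYB B=WBWB
After move 2 (U'): U=GGWW F=OOGY R=GYRR B=RRWB L=WBOO
After move 3 (R): R=RGRY U=GOWY F=OBGB D=YWYR B=WRGB
After move 4 (F'): F=BBOG U=GORR R=WGYY D=BOYR L=WYOW
After move 5 (U'): U=ORGR F=WYOG R=BBYY B=WGGB L=WROW
After move 6 (U'): U=RROG F=WROG R=WYYY B=BBGB L=WGOW
Query 1: U[2] = O
Query 2: U[3] = G
Query 3: L[2] = O
Query 4: B[2] = G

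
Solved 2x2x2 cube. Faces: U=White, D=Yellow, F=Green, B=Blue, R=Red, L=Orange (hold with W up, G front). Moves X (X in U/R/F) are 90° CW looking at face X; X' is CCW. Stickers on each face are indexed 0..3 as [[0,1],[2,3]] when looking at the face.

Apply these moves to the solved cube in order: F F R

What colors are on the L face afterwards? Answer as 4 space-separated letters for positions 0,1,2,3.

After move 1 (F): F=GGGG U=WWOO R=WRWR D=RRYY L=OYOY
After move 2 (F): F=GGGG U=WWYY R=OROR D=WWYY L=OROR
After move 3 (R): R=OORR U=WGYG F=GWGY D=WBYB B=YBWB
Query: L face = OROR

Answer: O R O R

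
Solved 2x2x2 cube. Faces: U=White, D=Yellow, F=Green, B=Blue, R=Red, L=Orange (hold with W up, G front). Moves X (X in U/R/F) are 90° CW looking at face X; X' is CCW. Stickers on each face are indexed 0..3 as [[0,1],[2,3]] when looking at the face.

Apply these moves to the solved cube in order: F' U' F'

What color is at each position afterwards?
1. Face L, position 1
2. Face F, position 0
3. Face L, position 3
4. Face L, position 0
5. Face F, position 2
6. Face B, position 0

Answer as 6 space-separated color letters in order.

Answer: R W W B O Y

Derivation:
After move 1 (F'): F=GGGG U=WWRR R=YRYR D=OOYY L=OWOW
After move 2 (U'): U=WRWR F=OWGG R=GGYR B=YRBB L=BBOW
After move 3 (F'): F=WGOG U=WRGY R=OGOR D=BWYY L=BROW
Query 1: L[1] = R
Query 2: F[0] = W
Query 3: L[3] = W
Query 4: L[0] = B
Query 5: F[2] = O
Query 6: B[0] = Y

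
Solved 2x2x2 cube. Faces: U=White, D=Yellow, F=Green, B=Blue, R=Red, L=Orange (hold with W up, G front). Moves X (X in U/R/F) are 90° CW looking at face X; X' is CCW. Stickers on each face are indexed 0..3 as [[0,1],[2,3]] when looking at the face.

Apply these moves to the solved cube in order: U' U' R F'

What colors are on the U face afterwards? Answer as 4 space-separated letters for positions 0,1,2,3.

Answer: W B R R

Derivation:
After move 1 (U'): U=WWWW F=OOGG R=GGRR B=RRBB L=BBOO
After move 2 (U'): U=WWWW F=BBGG R=OORR B=GGBB L=RROO
After move 3 (R): R=RORO U=WBWG F=BYGY D=YBYG B=WGWB
After move 4 (F'): F=YYBG U=WBRR R=BOYO D=ROYG L=RGOW
Query: U face = WBRR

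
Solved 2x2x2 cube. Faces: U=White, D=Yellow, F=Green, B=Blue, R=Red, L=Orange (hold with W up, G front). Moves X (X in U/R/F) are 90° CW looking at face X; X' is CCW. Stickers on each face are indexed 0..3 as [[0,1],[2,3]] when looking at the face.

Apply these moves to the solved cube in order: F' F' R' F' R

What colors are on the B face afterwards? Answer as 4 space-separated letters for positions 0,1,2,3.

Answer: O B B B

Derivation:
After move 1 (F'): F=GGGG U=WWRR R=YRYR D=OOYY L=OWOW
After move 2 (F'): F=GGGG U=WWYY R=OROR D=WWYY L=OROR
After move 3 (R'): R=RROO U=WBYB F=GWGY D=WGYG B=YBWB
After move 4 (F'): F=WYGG U=WBRO R=GRWO D=RRYG L=OBOY
After move 5 (R): R=WGOR U=WYRG F=WRGG D=RWYY B=OBBB
Query: B face = OBBB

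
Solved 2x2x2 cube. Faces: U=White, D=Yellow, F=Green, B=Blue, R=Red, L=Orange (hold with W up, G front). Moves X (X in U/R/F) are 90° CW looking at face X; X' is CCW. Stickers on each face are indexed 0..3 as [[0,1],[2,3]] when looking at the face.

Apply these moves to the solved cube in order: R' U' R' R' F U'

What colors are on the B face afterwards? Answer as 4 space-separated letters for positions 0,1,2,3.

Answer: W R O B

Derivation:
After move 1 (R'): R=RRRR U=WBWB F=GWGW D=YGYG B=YBYB
After move 2 (U'): U=BBWW F=OOGW R=GWRR B=RRYB L=YBOO
After move 3 (R'): R=WRGR U=BYWR F=OBGW D=YOYW B=GRGB
After move 4 (R'): R=RRWG U=BGWG F=OYGR D=YBYW B=WROB
After move 5 (F): F=GORY U=BGOB R=WRGG D=WRYW L=YYOB
After move 6 (U'): U=GBBO F=YYRY R=GOGG B=WROB L=WROB
Query: B face = WROB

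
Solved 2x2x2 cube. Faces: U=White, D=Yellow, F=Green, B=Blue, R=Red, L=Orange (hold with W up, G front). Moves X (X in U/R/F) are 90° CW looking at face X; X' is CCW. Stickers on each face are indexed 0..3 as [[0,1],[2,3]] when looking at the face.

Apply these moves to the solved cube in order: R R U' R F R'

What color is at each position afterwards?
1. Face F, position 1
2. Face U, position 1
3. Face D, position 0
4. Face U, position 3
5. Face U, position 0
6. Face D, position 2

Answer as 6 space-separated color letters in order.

Answer: O Y R W Y Y

Derivation:
After move 1 (R): R=RRRR U=WGWG F=GYGY D=YBYB B=WBWB
After move 2 (R): R=RRRR U=WYWY F=GBGB D=YWYW B=GBGB
After move 3 (U'): U=YYWW F=OOGB R=GBRR B=RRGB L=GBOO
After move 4 (R): R=RGRB U=YOWB F=OWGW D=YGYR B=WRYB
After move 5 (F): F=GOWW U=YOOB R=WGBB D=RRYR L=GYOG
After move 6 (R'): R=GBWB U=YYOW F=GOWB D=ROYW B=RRRB
Query 1: F[1] = O
Query 2: U[1] = Y
Query 3: D[0] = R
Query 4: U[3] = W
Query 5: U[0] = Y
Query 6: D[2] = Y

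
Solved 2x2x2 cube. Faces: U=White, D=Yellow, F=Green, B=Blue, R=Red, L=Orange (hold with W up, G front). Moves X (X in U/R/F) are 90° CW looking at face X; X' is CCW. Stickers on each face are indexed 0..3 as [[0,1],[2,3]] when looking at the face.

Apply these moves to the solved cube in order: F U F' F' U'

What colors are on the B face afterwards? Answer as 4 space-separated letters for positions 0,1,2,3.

After move 1 (F): F=GGGG U=WWOO R=WRWR D=RRYY L=OYOY
After move 2 (U): U=OWOW F=WRGG R=BBWR B=OYBB L=GGOY
After move 3 (F'): F=RGWG U=OWBW R=RBRR D=GYYY L=GWOO
After move 4 (F'): F=GGRW U=OWRR R=YBGR D=WOYY L=GWOB
After move 5 (U'): U=WROR F=GWRW R=GGGR B=YBBB L=OYOB
Query: B face = YBBB

Answer: Y B B B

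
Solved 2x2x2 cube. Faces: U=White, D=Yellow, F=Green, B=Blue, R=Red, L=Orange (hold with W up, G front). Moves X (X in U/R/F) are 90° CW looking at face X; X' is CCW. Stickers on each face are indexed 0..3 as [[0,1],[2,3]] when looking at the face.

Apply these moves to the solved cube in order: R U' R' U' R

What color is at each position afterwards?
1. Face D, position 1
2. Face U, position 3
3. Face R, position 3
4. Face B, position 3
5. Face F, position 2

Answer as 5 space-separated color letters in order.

Answer: B W G B G

Derivation:
After move 1 (R): R=RRRR U=WGWG F=GYGY D=YBYB B=WBWB
After move 2 (U'): U=GGWW F=OOGY R=GYRR B=RRWB L=WBOO
After move 3 (R'): R=YRGR U=GWWR F=OGGW D=YOYY B=BRBB
After move 4 (U'): U=WRGW F=WBGW R=OGGR B=YRBB L=BROO
After move 5 (R): R=GORG U=WBGW F=WOGY D=YBYY B=WRRB
Query 1: D[1] = B
Query 2: U[3] = W
Query 3: R[3] = G
Query 4: B[3] = B
Query 5: F[2] = G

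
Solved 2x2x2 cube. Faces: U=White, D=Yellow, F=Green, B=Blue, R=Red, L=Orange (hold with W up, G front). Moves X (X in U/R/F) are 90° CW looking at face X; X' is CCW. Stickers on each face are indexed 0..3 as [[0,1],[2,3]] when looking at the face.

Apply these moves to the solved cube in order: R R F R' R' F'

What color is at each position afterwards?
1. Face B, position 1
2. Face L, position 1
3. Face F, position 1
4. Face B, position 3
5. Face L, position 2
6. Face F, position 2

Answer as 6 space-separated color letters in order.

Answer: B W G B O G

Derivation:
After move 1 (R): R=RRRR U=WGWG F=GYGY D=YBYB B=WBWB
After move 2 (R): R=RRRR U=WYWY F=GBGB D=YWYW B=GBGB
After move 3 (F): F=GGBB U=WYOO R=WRYR D=RRYW L=OYOW
After move 4 (R'): R=RRWY U=WGOG F=GYBO D=RGYB B=WBRB
After move 5 (R'): R=RYRW U=WROW F=GGBG D=RYYO B=BBGB
After move 6 (F'): F=GGGB U=WRRR R=YYRW D=YWYO L=OWOO
Query 1: B[1] = B
Query 2: L[1] = W
Query 3: F[1] = G
Query 4: B[3] = B
Query 5: L[2] = O
Query 6: F[2] = G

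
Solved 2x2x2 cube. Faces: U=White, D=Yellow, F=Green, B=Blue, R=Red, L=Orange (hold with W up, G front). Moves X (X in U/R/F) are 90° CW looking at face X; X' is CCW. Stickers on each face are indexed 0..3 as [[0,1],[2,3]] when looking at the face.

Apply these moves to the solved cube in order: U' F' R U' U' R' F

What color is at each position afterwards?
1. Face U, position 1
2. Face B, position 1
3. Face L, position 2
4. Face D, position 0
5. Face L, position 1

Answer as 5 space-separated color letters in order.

After move 1 (U'): U=WWWW F=OOGG R=GGRR B=RRBB L=BBOO
After move 2 (F'): F=OGOG U=WWGR R=YGYR D=BOYY L=BWOW
After move 3 (R): R=YYRG U=WGGG F=OOOY D=BBYR B=RRWB
After move 4 (U'): U=GGWG F=BWOY R=OORG B=YYWB L=RROW
After move 5 (U'): U=GGGW F=RROY R=BWRG B=OOWB L=YYOW
After move 6 (R'): R=WGBR U=GWGO F=RGOW D=BRYY B=ROBB
After move 7 (F): F=ORWG U=GWWY R=GGOR D=BWYY L=YBOR
Query 1: U[1] = W
Query 2: B[1] = O
Query 3: L[2] = O
Query 4: D[0] = B
Query 5: L[1] = B

Answer: W O O B B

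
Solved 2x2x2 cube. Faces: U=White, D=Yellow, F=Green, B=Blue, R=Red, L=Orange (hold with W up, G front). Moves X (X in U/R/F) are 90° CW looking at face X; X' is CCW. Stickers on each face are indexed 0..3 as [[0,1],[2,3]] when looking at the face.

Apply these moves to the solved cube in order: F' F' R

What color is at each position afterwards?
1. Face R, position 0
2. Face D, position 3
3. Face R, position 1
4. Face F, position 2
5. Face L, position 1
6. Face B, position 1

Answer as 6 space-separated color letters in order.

After move 1 (F'): F=GGGG U=WWRR R=YRYR D=OOYY L=OWOW
After move 2 (F'): F=GGGG U=WWYY R=OROR D=WWYY L=OROR
After move 3 (R): R=OORR U=WGYG F=GWGY D=WBYB B=YBWB
Query 1: R[0] = O
Query 2: D[3] = B
Query 3: R[1] = O
Query 4: F[2] = G
Query 5: L[1] = R
Query 6: B[1] = B

Answer: O B O G R B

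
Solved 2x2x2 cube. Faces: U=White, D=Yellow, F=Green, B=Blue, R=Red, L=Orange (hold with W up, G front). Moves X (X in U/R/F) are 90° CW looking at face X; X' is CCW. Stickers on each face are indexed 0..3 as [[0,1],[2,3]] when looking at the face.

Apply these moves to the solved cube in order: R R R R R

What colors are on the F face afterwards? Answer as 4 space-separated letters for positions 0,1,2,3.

Answer: G Y G Y

Derivation:
After move 1 (R): R=RRRR U=WGWG F=GYGY D=YBYB B=WBWB
After move 2 (R): R=RRRR U=WYWY F=GBGB D=YWYW B=GBGB
After move 3 (R): R=RRRR U=WBWB F=GWGW D=YGYG B=YBYB
After move 4 (R): R=RRRR U=WWWW F=GGGG D=YYYY B=BBBB
After move 5 (R): R=RRRR U=WGWG F=GYGY D=YBYB B=WBWB
Query: F face = GYGY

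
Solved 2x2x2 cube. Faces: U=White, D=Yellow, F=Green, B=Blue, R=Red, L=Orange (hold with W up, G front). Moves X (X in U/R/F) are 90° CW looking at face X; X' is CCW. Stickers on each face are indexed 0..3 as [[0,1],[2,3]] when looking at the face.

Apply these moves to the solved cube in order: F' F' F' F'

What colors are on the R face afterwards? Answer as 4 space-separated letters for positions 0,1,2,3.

Answer: R R R R

Derivation:
After move 1 (F'): F=GGGG U=WWRR R=YRYR D=OOYY L=OWOW
After move 2 (F'): F=GGGG U=WWYY R=OROR D=WWYY L=OROR
After move 3 (F'): F=GGGG U=WWOO R=WRWR D=RRYY L=OYOY
After move 4 (F'): F=GGGG U=WWWW R=RRRR D=YYYY L=OOOO
Query: R face = RRRR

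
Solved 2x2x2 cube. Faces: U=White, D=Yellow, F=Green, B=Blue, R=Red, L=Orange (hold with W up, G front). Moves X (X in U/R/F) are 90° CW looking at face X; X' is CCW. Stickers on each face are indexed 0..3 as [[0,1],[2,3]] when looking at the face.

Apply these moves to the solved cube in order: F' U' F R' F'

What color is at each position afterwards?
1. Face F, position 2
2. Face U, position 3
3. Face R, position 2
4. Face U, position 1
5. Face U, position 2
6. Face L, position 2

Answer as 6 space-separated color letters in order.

Answer: G W Y B G O

Derivation:
After move 1 (F'): F=GGGG U=WWRR R=YRYR D=OOYY L=OWOW
After move 2 (U'): U=WRWR F=OWGG R=GGYR B=YRBB L=BBOW
After move 3 (F): F=GOGW U=WRWB R=WGRR D=YGYY L=BOOO
After move 4 (R'): R=GRWR U=WBWY F=GRGB D=YOYW B=YRGB
After move 5 (F'): F=RBGG U=WBGW R=ORYR D=OOYW L=BYOW
Query 1: F[2] = G
Query 2: U[3] = W
Query 3: R[2] = Y
Query 4: U[1] = B
Query 5: U[2] = G
Query 6: L[2] = O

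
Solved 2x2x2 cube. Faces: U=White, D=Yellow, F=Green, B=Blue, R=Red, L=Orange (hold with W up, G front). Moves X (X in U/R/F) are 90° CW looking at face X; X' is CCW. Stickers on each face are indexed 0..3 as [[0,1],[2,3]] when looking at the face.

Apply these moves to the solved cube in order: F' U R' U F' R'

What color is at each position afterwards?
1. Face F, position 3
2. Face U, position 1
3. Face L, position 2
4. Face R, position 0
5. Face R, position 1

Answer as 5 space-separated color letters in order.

Answer: B O O W Y

Derivation:
After move 1 (F'): F=GGGG U=WWRR R=YRYR D=OOYY L=OWOW
After move 2 (U): U=RWRW F=YRGG R=BBYR B=OWBB L=GGOW
After move 3 (R'): R=BRBY U=RBRO F=YWGW D=ORYG B=YWOB
After move 4 (U): U=RROB F=BRGW R=YWBY B=GGOB L=YWOW
After move 5 (F'): F=RWBG U=RRYB R=RWOY D=WWYG L=YBOO
After move 6 (R'): R=WYRO U=ROYG F=RRBB D=WWYG B=GGWB
Query 1: F[3] = B
Query 2: U[1] = O
Query 3: L[2] = O
Query 4: R[0] = W
Query 5: R[1] = Y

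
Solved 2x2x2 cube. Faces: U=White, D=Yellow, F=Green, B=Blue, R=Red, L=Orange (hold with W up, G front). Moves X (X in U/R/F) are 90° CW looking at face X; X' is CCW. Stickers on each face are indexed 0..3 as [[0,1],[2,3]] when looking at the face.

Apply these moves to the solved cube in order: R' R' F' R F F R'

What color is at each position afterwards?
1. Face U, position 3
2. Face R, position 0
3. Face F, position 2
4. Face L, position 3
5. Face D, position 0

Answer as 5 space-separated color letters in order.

Answer: R W O Y G

Derivation:
After move 1 (R'): R=RRRR U=WBWB F=GWGW D=YGYG B=YBYB
After move 2 (R'): R=RRRR U=WYWY F=GBGB D=YWYW B=GBGB
After move 3 (F'): F=BBGG U=WYRR R=WRYR D=OOYW L=OYOW
After move 4 (R): R=YWRR U=WBRG F=BOGW D=OGYG B=RBYB
After move 5 (F): F=GBWO U=WBWY R=RWGR D=RYYG L=OOOG
After move 6 (F): F=WGOB U=WBGO R=WWYR D=GRYG L=OROY
After move 7 (R'): R=WRWY U=WYGR F=WBOO D=GGYB B=GBRB
Query 1: U[3] = R
Query 2: R[0] = W
Query 3: F[2] = O
Query 4: L[3] = Y
Query 5: D[0] = G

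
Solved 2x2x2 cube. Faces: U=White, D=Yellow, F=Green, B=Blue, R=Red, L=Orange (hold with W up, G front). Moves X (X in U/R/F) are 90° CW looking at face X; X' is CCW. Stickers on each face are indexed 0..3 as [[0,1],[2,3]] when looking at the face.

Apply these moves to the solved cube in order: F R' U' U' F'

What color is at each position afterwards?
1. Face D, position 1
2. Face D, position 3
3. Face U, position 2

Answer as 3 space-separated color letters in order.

Answer: Y G O

Derivation:
After move 1 (F): F=GGGG U=WWOO R=WRWR D=RRYY L=OYOY
After move 2 (R'): R=RRWW U=WBOB F=GWGO D=RGYG B=YBRB
After move 3 (U'): U=BBWO F=OYGO R=GWWW B=RRRB L=YBOY
After move 4 (U'): U=BOBW F=YBGO R=OYWW B=GWRB L=RROY
After move 5 (F'): F=BOYG U=BOOW R=GYRW D=RYYG L=RWOB
Query 1: D[1] = Y
Query 2: D[3] = G
Query 3: U[2] = O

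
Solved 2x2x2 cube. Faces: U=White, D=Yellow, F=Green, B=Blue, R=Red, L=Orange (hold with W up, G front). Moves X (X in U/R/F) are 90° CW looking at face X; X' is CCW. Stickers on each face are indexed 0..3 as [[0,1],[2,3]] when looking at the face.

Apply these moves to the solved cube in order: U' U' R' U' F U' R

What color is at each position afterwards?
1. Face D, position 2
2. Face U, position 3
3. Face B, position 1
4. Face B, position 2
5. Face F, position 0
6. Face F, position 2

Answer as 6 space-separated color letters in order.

Answer: Y R W G Y W

Derivation:
After move 1 (U'): U=WWWW F=OOGG R=GGRR B=RRBB L=BBOO
After move 2 (U'): U=WWWW F=BBGG R=OORR B=GGBB L=RROO
After move 3 (R'): R=OROR U=WBWG F=BWGW D=YBYG B=YGYB
After move 4 (U'): U=BGWW F=RRGW R=BWOR B=ORYB L=YGOO
After move 5 (F): F=GRWR U=BGOG R=WWWR D=OBYG L=YYOB
After move 6 (U'): U=GGBO F=YYWR R=GRWR B=WWYB L=OROB
After move 7 (R): R=WGRR U=GYBR F=YBWG D=OYYW B=OWGB
Query 1: D[2] = Y
Query 2: U[3] = R
Query 3: B[1] = W
Query 4: B[2] = G
Query 5: F[0] = Y
Query 6: F[2] = W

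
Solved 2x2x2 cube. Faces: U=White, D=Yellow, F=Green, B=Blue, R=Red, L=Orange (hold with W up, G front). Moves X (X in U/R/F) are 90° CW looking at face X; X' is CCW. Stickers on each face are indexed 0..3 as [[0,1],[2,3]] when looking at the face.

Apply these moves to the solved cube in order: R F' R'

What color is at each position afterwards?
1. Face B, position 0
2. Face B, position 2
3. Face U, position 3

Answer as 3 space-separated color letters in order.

After move 1 (R): R=RRRR U=WGWG F=GYGY D=YBYB B=WBWB
After move 2 (F'): F=YYGG U=WGRR R=BRYR D=OOYB L=OGOW
After move 3 (R'): R=RRBY U=WWRW F=YGGR D=OYYG B=BBOB
Query 1: B[0] = B
Query 2: B[2] = O
Query 3: U[3] = W

Answer: B O W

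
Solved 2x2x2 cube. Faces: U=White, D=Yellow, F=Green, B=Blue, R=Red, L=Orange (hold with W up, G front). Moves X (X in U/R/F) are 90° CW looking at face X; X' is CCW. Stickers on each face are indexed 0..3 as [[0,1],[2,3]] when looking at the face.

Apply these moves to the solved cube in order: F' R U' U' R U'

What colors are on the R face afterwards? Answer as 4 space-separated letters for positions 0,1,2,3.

After move 1 (F'): F=GGGG U=WWRR R=YRYR D=OOYY L=OWOW
After move 2 (R): R=YYRR U=WGRG F=GOGY D=OBYB B=RBWB
After move 3 (U'): U=GGWR F=OWGY R=GORR B=YYWB L=RBOW
After move 4 (U'): U=GRGW F=RBGY R=OWRR B=GOWB L=YYOW
After move 5 (R): R=RORW U=GBGY F=RBGB D=OWYG B=WORB
After move 6 (U'): U=BYGG F=YYGB R=RBRW B=RORB L=WOOW
Query: R face = RBRW

Answer: R B R W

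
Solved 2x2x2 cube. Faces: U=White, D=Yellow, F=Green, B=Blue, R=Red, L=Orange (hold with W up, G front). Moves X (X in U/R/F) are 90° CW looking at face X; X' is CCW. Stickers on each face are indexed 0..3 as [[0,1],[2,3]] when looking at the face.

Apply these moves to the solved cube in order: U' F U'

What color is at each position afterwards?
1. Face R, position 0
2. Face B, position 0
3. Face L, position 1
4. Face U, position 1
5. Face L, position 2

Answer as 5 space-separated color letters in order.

After move 1 (U'): U=WWWW F=OOGG R=GGRR B=RRBB L=BBOO
After move 2 (F): F=GOGO U=WWOB R=WGWR D=RGYY L=BYOY
After move 3 (U'): U=WBWO F=BYGO R=GOWR B=WGBB L=RROY
Query 1: R[0] = G
Query 2: B[0] = W
Query 3: L[1] = R
Query 4: U[1] = B
Query 5: L[2] = O

Answer: G W R B O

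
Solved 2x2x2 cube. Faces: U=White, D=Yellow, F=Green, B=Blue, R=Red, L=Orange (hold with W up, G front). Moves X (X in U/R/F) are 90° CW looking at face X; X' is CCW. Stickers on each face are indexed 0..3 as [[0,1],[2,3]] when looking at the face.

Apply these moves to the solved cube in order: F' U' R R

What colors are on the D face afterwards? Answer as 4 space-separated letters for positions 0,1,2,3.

Answer: O R Y R

Derivation:
After move 1 (F'): F=GGGG U=WWRR R=YRYR D=OOYY L=OWOW
After move 2 (U'): U=WRWR F=OWGG R=GGYR B=YRBB L=BBOW
After move 3 (R): R=YGRG U=WWWG F=OOGY D=OBYY B=RRRB
After move 4 (R): R=RYGG U=WOWY F=OBGY D=ORYR B=GRWB
Query: D face = ORYR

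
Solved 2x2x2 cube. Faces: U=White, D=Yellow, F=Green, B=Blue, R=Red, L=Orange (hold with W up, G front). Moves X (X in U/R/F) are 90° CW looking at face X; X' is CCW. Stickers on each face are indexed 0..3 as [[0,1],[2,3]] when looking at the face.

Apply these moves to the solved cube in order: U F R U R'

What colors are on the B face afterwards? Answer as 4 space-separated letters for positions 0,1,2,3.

After move 1 (U): U=WWWW F=RRGG R=BBRR B=OOBB L=GGOO
After move 2 (F): F=GRGR U=WWOG R=WBWR D=RBYY L=GYOY
After move 3 (R): R=WWRB U=WROR F=GBGY D=RBYO B=GOWB
After move 4 (U): U=OWRR F=WWGY R=GORB B=GYWB L=GBOY
After move 5 (R'): R=OBGR U=OWRG F=WWGR D=RWYY B=OYBB
Query: B face = OYBB

Answer: O Y B B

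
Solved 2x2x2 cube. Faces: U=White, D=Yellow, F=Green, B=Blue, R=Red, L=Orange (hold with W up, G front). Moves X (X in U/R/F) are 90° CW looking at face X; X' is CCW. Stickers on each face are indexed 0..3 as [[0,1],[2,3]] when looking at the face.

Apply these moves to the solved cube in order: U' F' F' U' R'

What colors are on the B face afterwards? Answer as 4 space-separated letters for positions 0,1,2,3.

After move 1 (U'): U=WWWW F=OOGG R=GGRR B=RRBB L=BBOO
After move 2 (F'): F=OGOG U=WWGR R=YGYR D=BOYY L=BWOW
After move 3 (F'): F=GGOO U=WWYY R=OGBR D=WWYY L=BROG
After move 4 (U'): U=WYWY F=BROO R=GGBR B=OGBB L=RROG
After move 5 (R'): R=GRGB U=WBWO F=BYOY D=WRYO B=YGWB
Query: B face = YGWB

Answer: Y G W B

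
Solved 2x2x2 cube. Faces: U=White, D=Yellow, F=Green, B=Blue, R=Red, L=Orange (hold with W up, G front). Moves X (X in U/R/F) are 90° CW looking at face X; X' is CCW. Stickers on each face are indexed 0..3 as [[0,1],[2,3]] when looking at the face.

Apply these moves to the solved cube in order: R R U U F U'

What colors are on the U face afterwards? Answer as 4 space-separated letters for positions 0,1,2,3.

Answer: W R Y O

Derivation:
After move 1 (R): R=RRRR U=WGWG F=GYGY D=YBYB B=WBWB
After move 2 (R): R=RRRR U=WYWY F=GBGB D=YWYW B=GBGB
After move 3 (U): U=WWYY F=RRGB R=GBRR B=OOGB L=GBOO
After move 4 (U): U=YWYW F=GBGB R=OORR B=GBGB L=RROO
After move 5 (F): F=GGBB U=YWOR R=YOWR D=ROYW L=RYOW
After move 6 (U'): U=WRYO F=RYBB R=GGWR B=YOGB L=GBOW
Query: U face = WRYO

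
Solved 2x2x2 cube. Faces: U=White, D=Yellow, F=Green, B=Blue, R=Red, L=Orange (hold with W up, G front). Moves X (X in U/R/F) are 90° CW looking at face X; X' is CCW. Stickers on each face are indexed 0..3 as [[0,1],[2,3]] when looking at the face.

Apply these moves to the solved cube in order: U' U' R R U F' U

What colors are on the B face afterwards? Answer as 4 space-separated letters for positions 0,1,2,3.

Answer: B Y B B

Derivation:
After move 1 (U'): U=WWWW F=OOGG R=GGRR B=RRBB L=BBOO
After move 2 (U'): U=WWWW F=BBGG R=OORR B=GGBB L=RROO
After move 3 (R): R=RORO U=WBWG F=BYGY D=YBYG B=WGWB
After move 4 (R): R=RROO U=WYWY F=BBGG D=YWYW B=GGBB
After move 5 (U): U=WWYY F=RRGG R=GGOO B=RRBB L=BBOO
After move 6 (F'): F=RGRG U=WWGO R=WGYO D=BOYW L=BYOY
After move 7 (U): U=GWOW F=WGRG R=RRYO B=BYBB L=RGOY
Query: B face = BYBB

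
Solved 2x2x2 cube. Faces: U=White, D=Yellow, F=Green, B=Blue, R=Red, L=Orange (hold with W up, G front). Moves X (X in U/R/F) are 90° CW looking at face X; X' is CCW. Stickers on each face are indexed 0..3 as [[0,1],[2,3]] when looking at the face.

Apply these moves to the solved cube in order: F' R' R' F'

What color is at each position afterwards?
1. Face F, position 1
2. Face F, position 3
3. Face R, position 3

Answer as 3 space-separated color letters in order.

After move 1 (F'): F=GGGG U=WWRR R=YRYR D=OOYY L=OWOW
After move 2 (R'): R=RRYY U=WBRB F=GWGR D=OGYG B=YBOB
After move 3 (R'): R=RYRY U=WORY F=GBGB D=OWYR B=GBGB
After move 4 (F'): F=BBGG U=WORR R=WYOY D=WWYR L=OYOR
Query 1: F[1] = B
Query 2: F[3] = G
Query 3: R[3] = Y

Answer: B G Y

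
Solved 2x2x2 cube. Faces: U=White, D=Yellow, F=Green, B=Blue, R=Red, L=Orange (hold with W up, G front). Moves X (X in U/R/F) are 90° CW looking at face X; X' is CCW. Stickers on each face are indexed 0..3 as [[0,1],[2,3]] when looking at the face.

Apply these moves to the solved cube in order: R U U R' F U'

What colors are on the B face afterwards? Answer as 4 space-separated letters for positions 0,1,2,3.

Answer: G R B B

Derivation:
After move 1 (R): R=RRRR U=WGWG F=GYGY D=YBYB B=WBWB
After move 2 (U): U=WWGG F=RRGY R=WBRR B=OOWB L=GYOO
After move 3 (U): U=GWGW F=WBGY R=OORR B=GYWB L=RROO
After move 4 (R'): R=OROR U=GWGG F=WWGW D=YBYY B=BYBB
After move 5 (F): F=GWWW U=GWOR R=GRGR D=OOYY L=RYOB
After move 6 (U'): U=WRGO F=RYWW R=GWGR B=GRBB L=BYOB
Query: B face = GRBB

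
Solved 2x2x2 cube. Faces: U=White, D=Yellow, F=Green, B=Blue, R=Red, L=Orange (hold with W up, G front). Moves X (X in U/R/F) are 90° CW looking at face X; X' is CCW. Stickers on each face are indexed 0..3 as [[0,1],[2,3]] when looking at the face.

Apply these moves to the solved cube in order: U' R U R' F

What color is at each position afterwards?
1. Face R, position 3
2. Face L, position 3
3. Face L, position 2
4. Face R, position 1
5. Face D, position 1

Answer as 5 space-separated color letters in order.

After move 1 (U'): U=WWWW F=OOGG R=GGRR B=RRBB L=BBOO
After move 2 (R): R=RGRG U=WOWG F=OYGY D=YBYR B=WRWB
After move 3 (U): U=WWGO F=RGGY R=WRRG B=BBWB L=OYOO
After move 4 (R'): R=RGWR U=WWGB F=RWGO D=YGYY B=RBBB
After move 5 (F): F=GROW U=WWOY R=GGBR D=WRYY L=OYOG
Query 1: R[3] = R
Query 2: L[3] = G
Query 3: L[2] = O
Query 4: R[1] = G
Query 5: D[1] = R

Answer: R G O G R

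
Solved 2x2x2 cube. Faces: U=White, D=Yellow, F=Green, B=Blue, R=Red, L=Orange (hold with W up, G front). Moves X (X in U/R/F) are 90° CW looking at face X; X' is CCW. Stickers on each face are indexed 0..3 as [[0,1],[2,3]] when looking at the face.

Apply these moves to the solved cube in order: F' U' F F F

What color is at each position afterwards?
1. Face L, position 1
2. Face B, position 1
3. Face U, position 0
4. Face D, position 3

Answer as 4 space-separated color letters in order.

Answer: R R W Y

Derivation:
After move 1 (F'): F=GGGG U=WWRR R=YRYR D=OOYY L=OWOW
After move 2 (U'): U=WRWR F=OWGG R=GGYR B=YRBB L=BBOW
After move 3 (F): F=GOGW U=WRWB R=WGRR D=YGYY L=BOOO
After move 4 (F): F=GGWO U=WROO R=WGBR D=RWYY L=BYOG
After move 5 (F): F=WGOG U=WRGY R=OGOR D=BWYY L=BROW
Query 1: L[1] = R
Query 2: B[1] = R
Query 3: U[0] = W
Query 4: D[3] = Y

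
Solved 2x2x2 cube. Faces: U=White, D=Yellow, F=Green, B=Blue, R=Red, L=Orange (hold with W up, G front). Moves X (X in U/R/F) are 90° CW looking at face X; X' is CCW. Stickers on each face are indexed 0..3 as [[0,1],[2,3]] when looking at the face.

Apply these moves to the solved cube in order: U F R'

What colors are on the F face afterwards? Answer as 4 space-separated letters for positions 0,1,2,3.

After move 1 (U): U=WWWW F=RRGG R=BBRR B=OOBB L=GGOO
After move 2 (F): F=GRGR U=WWOG R=WBWR D=RBYY L=GYOY
After move 3 (R'): R=BRWW U=WBOO F=GWGG D=RRYR B=YOBB
Query: F face = GWGG

Answer: G W G G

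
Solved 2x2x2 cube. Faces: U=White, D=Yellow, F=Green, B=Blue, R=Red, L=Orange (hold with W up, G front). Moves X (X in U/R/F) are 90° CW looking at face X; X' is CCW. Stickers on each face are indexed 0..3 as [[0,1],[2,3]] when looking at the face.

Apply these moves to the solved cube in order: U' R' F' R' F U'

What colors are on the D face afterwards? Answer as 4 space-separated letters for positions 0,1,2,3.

Answer: O R Y G

Derivation:
After move 1 (U'): U=WWWW F=OOGG R=GGRR B=RRBB L=BBOO
After move 2 (R'): R=GRGR U=WBWR F=OWGW D=YOYG B=YRYB
After move 3 (F'): F=WWOG U=WBGG R=ORYR D=BOYG L=BROW
After move 4 (R'): R=RROY U=WYGY F=WBOG D=BWYG B=GROB
After move 5 (F): F=OWGB U=WYWR R=GRYY D=ORYG L=BBOW
After move 6 (U'): U=YRWW F=BBGB R=OWYY B=GROB L=GROW
Query: D face = ORYG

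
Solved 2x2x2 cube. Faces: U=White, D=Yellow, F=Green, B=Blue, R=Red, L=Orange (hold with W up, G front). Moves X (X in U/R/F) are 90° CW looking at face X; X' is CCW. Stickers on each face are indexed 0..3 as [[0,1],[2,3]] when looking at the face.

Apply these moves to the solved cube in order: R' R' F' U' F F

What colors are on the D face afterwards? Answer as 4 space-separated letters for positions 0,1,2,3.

After move 1 (R'): R=RRRR U=WBWB F=GWGW D=YGYG B=YBYB
After move 2 (R'): R=RRRR U=WYWY F=GBGB D=YWYW B=GBGB
After move 3 (F'): F=BBGG U=WYRR R=WRYR D=OOYW L=OYOW
After move 4 (U'): U=YRWR F=OYGG R=BBYR B=WRGB L=GBOW
After move 5 (F): F=GOGY U=YRWB R=WBRR D=YBYW L=GOOO
After move 6 (F): F=GGYO U=YROO R=WBBR D=RWYW L=GYOB
Query: D face = RWYW

Answer: R W Y W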